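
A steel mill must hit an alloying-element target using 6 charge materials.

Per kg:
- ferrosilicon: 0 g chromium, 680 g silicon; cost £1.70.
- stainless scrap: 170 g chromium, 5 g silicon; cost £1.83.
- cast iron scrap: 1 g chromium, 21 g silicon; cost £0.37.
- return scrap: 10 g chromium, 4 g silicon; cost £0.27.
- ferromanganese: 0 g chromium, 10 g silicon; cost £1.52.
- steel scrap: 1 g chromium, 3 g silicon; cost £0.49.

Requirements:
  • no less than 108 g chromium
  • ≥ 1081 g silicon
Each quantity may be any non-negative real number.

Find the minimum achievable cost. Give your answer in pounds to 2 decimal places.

Treat it as an LP. Let x1 = kg of ferrosilicon, x2 = kg of stainless scrap, x3 = kg of cast iron scrap, x4 = kg of return scrap, x5 = kg of ferromanganese, x6 = kg of steel scrap.
Minimise 1.7x1 + 1.83x2 + 0.37x3 + 0.27x4 + 1.52x5 + 0.49x6 subject to:
  170x2 + 1x3 + 10x4 + 1x6 ≥ 108   (chromium)
  680x1 + 5x2 + 21x3 + 4x4 + 10x5 + 3x6 ≥ 1081   (silicon)
  x1, x2, x3, x4, x5, x6 ≥ 0.
The cheapest feasible vertex uses only ferrosilicon, stainless scrap; cast iron scrap, return scrap, ferromanganese, steel scrap are not used. There the chromium and silicon constraints are tight.
That vertex is x1 = 1.585, x2 = 0.6353.
Hence cost = 1.7·1.585 + 1.83·0.6353 = £3.8571.

£3.86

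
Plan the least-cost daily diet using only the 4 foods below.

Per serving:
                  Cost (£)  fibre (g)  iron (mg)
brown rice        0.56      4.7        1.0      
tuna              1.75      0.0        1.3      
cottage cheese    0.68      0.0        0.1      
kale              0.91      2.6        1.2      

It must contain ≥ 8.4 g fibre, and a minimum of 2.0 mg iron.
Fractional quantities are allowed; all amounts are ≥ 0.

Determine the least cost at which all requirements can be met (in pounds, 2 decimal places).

£1.12

Treat it as an LP. Let x1 = servings of brown rice, x2 = servings of tuna, x3 = servings of cottage cheese, x4 = servings of kale.
Minimise 0.56x1 + 1.75x2 + 0.68x3 + 0.91x4 subject to:
  4.7x1 + 2.6x4 ≥ 8.4   (fibre)
  1x1 + 1.3x2 + 0.1x3 + 1.2x4 ≥ 2   (iron)
  x1, x2, x3, x4 ≥ 0.
The minimum-cost mix takes nothing from tuna, cottage cheese, kale — only brown rice. The iron requirement is met with equality.
Solving gives x1 = 2.
Total cost: 0.56·2 = 1.1200.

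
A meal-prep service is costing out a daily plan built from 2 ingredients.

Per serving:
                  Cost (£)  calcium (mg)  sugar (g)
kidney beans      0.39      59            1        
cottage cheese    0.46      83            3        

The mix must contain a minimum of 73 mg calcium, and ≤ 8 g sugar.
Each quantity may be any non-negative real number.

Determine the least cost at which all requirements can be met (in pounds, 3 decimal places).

£0.405

Set it up as a linear program. Let x1 = servings of kidney beans, x2 = servings of cottage cheese.
Minimise 0.39x1 + 0.46x2 subject to:
  59x1 + 83x2 ≥ 73   (calcium)
  1x1 + 3x2 ≤ 8   (sugar)
  x1, x2 ≥ 0.
The cheapest feasible vertex uses only cottage cheese; kidney beans is not used. The calcium requirement is met with equality.
So cottage cheese = 0.8795 servings.
Total cost: 0.46·0.8795 = 0.40457.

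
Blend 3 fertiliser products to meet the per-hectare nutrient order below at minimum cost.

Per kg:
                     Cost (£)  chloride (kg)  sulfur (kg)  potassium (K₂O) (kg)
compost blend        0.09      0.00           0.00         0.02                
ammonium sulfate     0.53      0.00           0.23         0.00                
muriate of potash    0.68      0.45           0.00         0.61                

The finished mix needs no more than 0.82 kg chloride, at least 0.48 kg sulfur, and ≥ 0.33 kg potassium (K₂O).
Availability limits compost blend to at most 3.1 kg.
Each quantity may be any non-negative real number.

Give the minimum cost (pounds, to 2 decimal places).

£1.47

This is a linear program. Let x1 = kg of compost blend, x2 = kg of ammonium sulfate, x3 = kg of muriate of potash.
Minimize 0.09x1 + 0.53x2 + 0.68x3 subject to:
  0.45x3 ≤ 0.82   (chloride)
  0.23x2 ≥ 0.48   (sulfur)
  0.02x1 + 0.61x3 ≥ 0.33   (potassium (K₂O))
  x1 ≤ 3.1
  x1, x2, x3 ≥ 0.
The optimal basis is {ammonium sulfate, muriate of potash}; compost blend drops out. There the sulfur and potassium (K₂O) constraints are tight.
Optimal quantities: ammonium sulfate = 2.087 kg, muriate of potash = 0.541 kg.
Cost = 0.53·2.087 + 0.68·0.541 = 1.4740.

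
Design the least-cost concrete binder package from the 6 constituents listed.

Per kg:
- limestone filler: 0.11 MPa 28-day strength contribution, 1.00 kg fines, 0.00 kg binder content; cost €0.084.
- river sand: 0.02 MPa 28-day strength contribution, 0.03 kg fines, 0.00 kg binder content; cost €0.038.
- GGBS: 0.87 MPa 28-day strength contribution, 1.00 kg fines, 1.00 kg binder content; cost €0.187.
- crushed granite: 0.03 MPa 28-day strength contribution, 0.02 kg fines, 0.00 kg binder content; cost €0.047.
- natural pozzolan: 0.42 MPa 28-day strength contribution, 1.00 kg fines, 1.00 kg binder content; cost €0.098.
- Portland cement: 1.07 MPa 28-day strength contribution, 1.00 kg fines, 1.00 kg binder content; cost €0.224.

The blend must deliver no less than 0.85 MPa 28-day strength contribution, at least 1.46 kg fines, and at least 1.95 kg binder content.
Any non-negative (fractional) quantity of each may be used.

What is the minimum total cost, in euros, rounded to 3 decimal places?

Let x1 = kg of limestone filler, x2 = kg of river sand, x3 = kg of GGBS, x4 = kg of crushed granite, x5 = kg of natural pozzolan, x6 = kg of Portland cement.
min 0.084x1 + 0.038x2 + 0.187x3 + 0.047x4 + 0.098x5 + 0.224x6 with:
  0.11x1 + 0.02x2 + 0.87x3 + 0.03x4 + 0.42x5 + 1.07x6 ≥ 0.85   (28-day strength contribution)
  1x1 + 0.03x2 + 1x3 + 0.02x4 + 1x5 + 1x6 ≥ 1.46   (fines)
  1x3 + 1x5 + 1x6 ≥ 1.95   (binder content)
  x1, x2, x3, x4, x5, x6 ≥ 0.
The optimal basis is {natural pozzolan, Portland cement}; limestone filler, river sand, GGBS, crushed granite drop out. The 28-day strength contribution and binder content requirements are met with equality.
So natural pozzolan = 1.902 kg, Portland cement = 0.04769 kg.
Cost = 0.098·1.902 + 0.224·0.04769 = 0.19708.

€0.197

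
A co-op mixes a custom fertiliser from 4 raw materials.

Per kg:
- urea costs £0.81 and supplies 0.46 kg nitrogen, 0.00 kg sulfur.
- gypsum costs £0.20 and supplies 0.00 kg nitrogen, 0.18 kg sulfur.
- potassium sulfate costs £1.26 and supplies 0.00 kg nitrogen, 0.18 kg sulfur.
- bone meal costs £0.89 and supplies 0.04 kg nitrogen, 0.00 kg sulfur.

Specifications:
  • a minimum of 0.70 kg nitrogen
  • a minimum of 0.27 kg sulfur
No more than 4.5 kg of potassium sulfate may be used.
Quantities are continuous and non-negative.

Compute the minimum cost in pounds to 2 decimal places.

£1.53

Set it up as a linear program. Let x1 = kg of urea, x2 = kg of gypsum, x3 = kg of potassium sulfate, x4 = kg of bone meal.
min 0.81x1 + 0.2x2 + 1.26x3 + 0.89x4 s.t.:
  0.46x1 + 0.04x4 ≥ 0.7   (nitrogen)
  0.18x2 + 0.18x3 ≥ 0.27   (sulfur)
  x3 ≤ 4.5
  x1, x2, x3, x4 ≥ 0.
At the optimum only urea, gypsum are positive (potassium sulfate, bone meal = 0). The nitrogen and sulfur requirements are met with equality.
Optimal quantities: urea = 1.522 kg, gypsum = 1.5 kg.
Objective = 0.81·1.522 + 0.2·1.5 = 1.5328.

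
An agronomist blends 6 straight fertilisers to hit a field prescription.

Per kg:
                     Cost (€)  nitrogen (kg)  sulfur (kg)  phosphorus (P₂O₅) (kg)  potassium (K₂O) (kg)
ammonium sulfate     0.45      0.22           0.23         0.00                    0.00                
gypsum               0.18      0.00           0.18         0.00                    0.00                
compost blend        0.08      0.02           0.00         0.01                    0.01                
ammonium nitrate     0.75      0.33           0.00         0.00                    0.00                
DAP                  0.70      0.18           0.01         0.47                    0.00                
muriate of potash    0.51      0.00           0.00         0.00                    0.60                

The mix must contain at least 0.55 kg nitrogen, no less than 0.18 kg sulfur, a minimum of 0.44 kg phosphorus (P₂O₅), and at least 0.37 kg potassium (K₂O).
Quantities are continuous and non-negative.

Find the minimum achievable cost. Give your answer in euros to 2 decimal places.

Treat it as an LP. Let x1 = kg of ammonium sulfate, x2 = kg of gypsum, x3 = kg of compost blend, x4 = kg of ammonium nitrate, x5 = kg of DAP, x6 = kg of muriate of potash.
min 0.45x1 + 0.18x2 + 0.08x3 + 0.75x4 + 0.7x5 + 0.51x6 s.t.:
  0.22x1 + 0.02x3 + 0.33x4 + 0.18x5 ≥ 0.55   (nitrogen)
  0.23x1 + 0.18x2 + 0.01x5 ≥ 0.18   (sulfur)
  0.01x3 + 0.47x5 ≥ 0.44   (phosphorus (P₂O₅))
  0.01x3 + 0.6x6 ≥ 0.37   (potassium (K₂O))
  x1, x2, x3, x4, x5, x6 ≥ 0.
The optimal basis is {ammonium sulfate, DAP, muriate of potash}; gypsum, compost blend, ammonium nitrate drop out. There the nitrogen, phosphorus (P₂O₅), potassium (K₂O) constraints are tight.
Solving gives x1 = 1.734, x5 = 0.9362, x6 = 0.6167.
Total cost: 0.45·1.734 + 0.7·0.9362 + 0.51·0.6167 = 1.7502.

€1.75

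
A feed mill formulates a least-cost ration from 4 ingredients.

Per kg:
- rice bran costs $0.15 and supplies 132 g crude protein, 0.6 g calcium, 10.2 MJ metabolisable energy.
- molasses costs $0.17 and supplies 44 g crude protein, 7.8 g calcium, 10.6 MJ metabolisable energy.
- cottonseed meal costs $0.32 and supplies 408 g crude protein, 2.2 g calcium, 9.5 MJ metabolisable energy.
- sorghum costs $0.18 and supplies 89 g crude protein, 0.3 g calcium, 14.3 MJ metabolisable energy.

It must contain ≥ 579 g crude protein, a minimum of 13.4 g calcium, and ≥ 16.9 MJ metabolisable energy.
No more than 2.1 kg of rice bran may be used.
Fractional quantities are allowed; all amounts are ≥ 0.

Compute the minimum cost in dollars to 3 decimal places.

Let x1 = kg of rice bran, x2 = kg of molasses, x3 = kg of cottonseed meal, x4 = kg of sorghum.
Minimize 0.15x1 + 0.17x2 + 0.32x3 + 0.18x4 subject to:
  132x1 + 44x2 + 408x3 + 89x4 ≥ 579   (crude protein)
  0.6x1 + 7.8x2 + 2.2x3 + 0.3x4 ≥ 13.4   (calcium)
  10.2x1 + 10.6x2 + 9.5x3 + 14.3x4 ≥ 16.9   (metabolisable energy)
  x1 ≤ 2.1
  x1, x2, x3, x4 ≥ 0.
The optimal basis is {molasses, cottonseed meal}; rice bran, sorghum drop out. The crude protein and calcium requirements are met with equality.
Solving gives x2 = 1.359, x3 = 1.273.
Hence cost = 0.17·1.359 + 0.32·1.273 = $0.63839.

$0.638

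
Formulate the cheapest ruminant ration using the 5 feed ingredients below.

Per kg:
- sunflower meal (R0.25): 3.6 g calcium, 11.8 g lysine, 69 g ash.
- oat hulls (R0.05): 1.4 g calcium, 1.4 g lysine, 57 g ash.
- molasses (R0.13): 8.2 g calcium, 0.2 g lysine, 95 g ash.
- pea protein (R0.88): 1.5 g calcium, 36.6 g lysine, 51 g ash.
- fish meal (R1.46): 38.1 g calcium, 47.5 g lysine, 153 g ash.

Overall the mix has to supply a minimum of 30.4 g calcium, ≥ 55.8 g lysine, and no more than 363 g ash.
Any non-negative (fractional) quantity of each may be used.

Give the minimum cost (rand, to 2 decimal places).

R1.42

Set it up as a linear program. Let x1 = kg of sunflower meal, x2 = kg of oat hulls, x3 = kg of molasses, x4 = kg of pea protein, x5 = kg of fish meal.
min 0.25x1 + 0.05x2 + 0.13x3 + 0.88x4 + 1.46x5 with:
  3.6x1 + 1.4x2 + 8.2x3 + 1.5x4 + 38.1x5 ≥ 30.4   (calcium)
  11.8x1 + 1.4x2 + 0.2x3 + 36.6x4 + 47.5x5 ≥ 55.8   (lysine)
  69x1 + 57x2 + 95x3 + 51x4 + 153x5 ≤ 363   (ash)
  x1, x2, x3, x4, x5 ≥ 0.
The cheapest feasible vertex uses only sunflower meal, molasses, fish meal; oat hulls, pea protein are not used. Binding constraints: calcium, lysine, ash.
Optimal quantities: sunflower meal = 3.524 kg, molasses = 0.7848 kg, fish meal = 0.296 kg.
Objective = 0.25·3.524 + 0.13·0.7848 + 1.46·0.296 = 1.4152.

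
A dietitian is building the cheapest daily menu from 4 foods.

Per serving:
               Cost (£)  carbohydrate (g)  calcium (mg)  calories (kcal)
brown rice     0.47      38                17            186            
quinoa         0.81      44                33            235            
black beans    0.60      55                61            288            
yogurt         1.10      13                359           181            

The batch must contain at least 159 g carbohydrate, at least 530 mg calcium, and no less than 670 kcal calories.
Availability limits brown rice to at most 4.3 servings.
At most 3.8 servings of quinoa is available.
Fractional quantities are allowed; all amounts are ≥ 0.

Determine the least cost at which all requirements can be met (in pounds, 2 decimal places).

Let x1 = servings of brown rice, x2 = servings of quinoa, x3 = servings of black beans, x4 = servings of yogurt.
Minimise 0.47x1 + 0.81x2 + 0.6x3 + 1.1x4 s.t.:
  38x1 + 44x2 + 55x3 + 13x4 ≥ 159   (carbohydrate)
  17x1 + 33x2 + 61x3 + 359x4 ≥ 530   (calcium)
  186x1 + 235x2 + 288x3 + 181x4 ≥ 670   (calories)
  x1 ≤ 4.3
  x2 ≤ 3.8
  x1, x2, x3, x4 ≥ 0.
At the optimum only black beans, yogurt are positive (brown rice, quinoa = 0). Binding constraints: carbohydrate and calcium.
So black beans = 2.648 servings, yogurt = 1.026 servings.
Cost = 0.6·2.648 + 1.1·1.026 = 2.7174.

£2.72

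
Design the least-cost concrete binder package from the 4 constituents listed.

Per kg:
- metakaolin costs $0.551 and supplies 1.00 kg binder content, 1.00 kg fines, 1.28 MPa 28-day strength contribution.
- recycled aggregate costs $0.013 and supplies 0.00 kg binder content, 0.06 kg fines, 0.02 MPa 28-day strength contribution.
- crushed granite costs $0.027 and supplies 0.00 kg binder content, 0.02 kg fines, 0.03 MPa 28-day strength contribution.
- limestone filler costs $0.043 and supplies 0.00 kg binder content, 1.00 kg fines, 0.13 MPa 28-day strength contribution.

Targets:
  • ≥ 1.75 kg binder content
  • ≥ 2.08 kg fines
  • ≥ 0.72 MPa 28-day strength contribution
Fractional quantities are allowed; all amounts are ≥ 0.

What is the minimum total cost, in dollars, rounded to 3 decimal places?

Let x1 = kg of metakaolin, x2 = kg of recycled aggregate, x3 = kg of crushed granite, x4 = kg of limestone filler.
min 0.551x1 + 0.013x2 + 0.027x3 + 0.043x4 s.t.:
  1x1 ≥ 1.75   (binder content)
  1x1 + 0.06x2 + 0.02x3 + 1x4 ≥ 2.08   (fines)
  1.28x1 + 0.02x2 + 0.03x3 + 0.13x4 ≥ 0.72   (28-day strength contribution)
  x1, x2, x3, x4 ≥ 0.
The cheapest feasible vertex uses only metakaolin, limestone filler; recycled aggregate, crushed granite are not used. Binding constraints: binder content and fines.
Solving gives x1 = 1.75, x4 = 0.33.
Total cost: 0.551·1.75 + 0.043·0.33 = 0.97844.

$0.978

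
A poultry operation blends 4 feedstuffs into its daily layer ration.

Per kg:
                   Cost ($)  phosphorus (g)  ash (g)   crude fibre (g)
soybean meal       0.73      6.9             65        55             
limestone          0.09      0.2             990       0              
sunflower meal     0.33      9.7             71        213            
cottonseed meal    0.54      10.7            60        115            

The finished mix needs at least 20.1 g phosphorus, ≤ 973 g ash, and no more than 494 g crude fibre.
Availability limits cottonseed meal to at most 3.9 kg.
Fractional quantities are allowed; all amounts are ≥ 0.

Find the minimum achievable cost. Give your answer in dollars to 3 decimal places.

$0.684

Let x1 = kg of soybean meal, x2 = kg of limestone, x3 = kg of sunflower meal, x4 = kg of cottonseed meal.
min 0.73x1 + 0.09x2 + 0.33x3 + 0.54x4 with:
  6.9x1 + 0.2x2 + 9.7x3 + 10.7x4 ≥ 20.1   (phosphorus)
  65x1 + 990x2 + 71x3 + 60x4 ≤ 973   (ash)
  55x1 + 213x3 + 115x4 ≤ 494   (crude fibre)
  x4 ≤ 3.9
  x1, x2, x3, x4 ≥ 0.
The optimal basis is {sunflower meal}; soybean meal, limestone, cottonseed meal drop out. The phosphorus requirement is met with equality.
So sunflower meal = 2.072 kg.
Hence cost = 0.33·2.072 = $0.68376.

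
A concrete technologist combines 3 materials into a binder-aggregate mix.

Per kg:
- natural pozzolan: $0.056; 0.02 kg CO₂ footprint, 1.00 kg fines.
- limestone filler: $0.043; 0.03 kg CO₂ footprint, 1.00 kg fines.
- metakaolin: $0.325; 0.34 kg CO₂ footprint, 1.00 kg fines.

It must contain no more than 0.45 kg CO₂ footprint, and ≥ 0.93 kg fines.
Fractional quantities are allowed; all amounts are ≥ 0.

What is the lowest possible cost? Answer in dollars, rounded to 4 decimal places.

$0.0400

Let x1 = kg of natural pozzolan, x2 = kg of limestone filler, x3 = kg of metakaolin.
min 0.056x1 + 0.043x2 + 0.325x3 subject to:
  0.02x1 + 0.03x2 + 0.34x3 ≤ 0.45   (CO₂ footprint)
  1x1 + 1x2 + 1x3 ≥ 0.93   (fines)
  x1, x2, x3 ≥ 0.
The cheapest feasible vertex uses only limestone filler; natural pozzolan, metakaolin are not used. There the fines constraint is tight.
So limestone filler = 0.93 kg.
Objective = 0.043·0.93 = 0.039990.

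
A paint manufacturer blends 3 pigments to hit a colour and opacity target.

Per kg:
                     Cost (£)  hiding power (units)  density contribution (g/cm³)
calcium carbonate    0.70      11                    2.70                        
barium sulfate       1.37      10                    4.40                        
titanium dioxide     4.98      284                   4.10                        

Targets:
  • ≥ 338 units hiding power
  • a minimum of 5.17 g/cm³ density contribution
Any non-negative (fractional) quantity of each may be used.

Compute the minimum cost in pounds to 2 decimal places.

Let x1 = kg of calcium carbonate, x2 = kg of barium sulfate, x3 = kg of titanium dioxide.
min 0.7x1 + 1.37x2 + 4.98x3 with:
  11x1 + 10x2 + 284x3 ≥ 338   (hiding power)
  2.7x1 + 4.4x2 + 4.1x3 ≥ 5.17   (density contribution)
  x1, x2, x3 ≥ 0.
The minimum-cost mix takes nothing from barium sulfate — only calcium carbonate, titanium dioxide. Binding constraints: hiding power and density contribution.
Optimal quantities: calcium carbonate = 0.11429 kg, titanium dioxide = 1.1857 kg.
Objective = 0.7·0.11429 + 4.98·1.1857 = 5.9848.

£5.98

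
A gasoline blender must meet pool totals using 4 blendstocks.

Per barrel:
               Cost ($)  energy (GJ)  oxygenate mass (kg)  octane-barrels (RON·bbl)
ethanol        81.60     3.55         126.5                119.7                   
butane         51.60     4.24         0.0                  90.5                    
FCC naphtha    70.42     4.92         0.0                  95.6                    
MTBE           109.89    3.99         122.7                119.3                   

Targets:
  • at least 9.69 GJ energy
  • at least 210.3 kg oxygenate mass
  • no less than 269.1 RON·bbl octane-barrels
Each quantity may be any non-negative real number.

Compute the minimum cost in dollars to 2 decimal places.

This is a linear program. Let x1 = barrels of ethanol, x2 = barrels of butane, x3 = barrels of FCC naphtha, x4 = barrels of MTBE.
min 81.6x1 + 51.6x2 + 70.42x3 + 109.89x4 subject to:
  3.55x1 + 4.24x2 + 4.92x3 + 3.99x4 ≥ 9.69   (energy)
  126.5x1 + 122.7x4 ≥ 210.3   (oxygenate mass)
  119.7x1 + 90.5x2 + 95.6x3 + 119.3x4 ≥ 269.1   (octane-barrels)
  x1, x2, x3, x4 ≥ 0.
The cheapest feasible vertex uses only ethanol, butane; FCC naphtha, MTBE are not used. The energy and oxygenate mass requirements are met with equality.
Optimal quantities: ethanol = 1.6625 barrels, butane = 0.89347 barrels.
Cost = 81.6·1.6625 + 51.6·0.89347 = 181.7631.

$181.76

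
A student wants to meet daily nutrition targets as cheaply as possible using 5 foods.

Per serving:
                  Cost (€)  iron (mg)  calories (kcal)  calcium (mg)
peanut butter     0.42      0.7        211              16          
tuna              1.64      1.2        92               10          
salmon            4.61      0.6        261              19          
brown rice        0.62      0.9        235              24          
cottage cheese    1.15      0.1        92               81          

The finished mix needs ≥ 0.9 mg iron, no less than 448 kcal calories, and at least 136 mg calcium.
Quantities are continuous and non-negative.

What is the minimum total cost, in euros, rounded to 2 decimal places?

€2.22

Let x1 = servings of peanut butter, x2 = servings of tuna, x3 = servings of salmon, x4 = servings of brown rice, x5 = servings of cottage cheese.
min 0.42x1 + 1.64x2 + 4.61x3 + 0.62x4 + 1.15x5 s.t.:
  0.7x1 + 1.2x2 + 0.6x3 + 0.9x4 + 0.1x5 ≥ 0.9   (iron)
  211x1 + 92x2 + 261x3 + 235x4 + 92x5 ≥ 448   (calories)
  16x1 + 10x2 + 19x3 + 24x4 + 81x5 ≥ 136   (calcium)
  x1, x2, x3, x4, x5 ≥ 0.
At the optimum only peanut butter, cottage cheese are positive (tuna, salmon, brown rice = 0). The calories and calcium requirements are met with equality.
So peanut butter = 1.522 servings, cottage cheese = 1.378 servings.
Total cost: 0.42·1.522 + 1.15·1.378 = 2.2239.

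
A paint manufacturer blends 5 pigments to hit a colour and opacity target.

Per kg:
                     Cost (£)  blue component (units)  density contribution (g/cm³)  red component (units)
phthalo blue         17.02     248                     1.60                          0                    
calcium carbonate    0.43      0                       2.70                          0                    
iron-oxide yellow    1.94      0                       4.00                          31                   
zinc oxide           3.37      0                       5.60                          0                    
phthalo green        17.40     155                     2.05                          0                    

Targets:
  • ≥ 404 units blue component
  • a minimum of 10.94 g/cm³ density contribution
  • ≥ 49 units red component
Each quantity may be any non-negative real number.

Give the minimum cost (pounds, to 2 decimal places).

£31.11

Treat it as an LP. Let x1 = kg of phthalo blue, x2 = kg of calcium carbonate, x3 = kg of iron-oxide yellow, x4 = kg of zinc oxide, x5 = kg of phthalo green.
Minimize 17.02x1 + 0.43x2 + 1.94x3 + 3.37x4 + 17.4x5 with:
  248x1 + 155x5 ≥ 404   (blue component)
  1.6x1 + 2.7x2 + 4x3 + 5.6x4 + 2.05x5 ≥ 10.94   (density contribution)
  31x3 ≥ 49   (red component)
  x1, x2, x3, x4, x5 ≥ 0.
The minimum-cost mix takes nothing from zinc oxide, phthalo green — only phthalo blue, calcium carbonate, iron-oxide yellow. Binding constraints: blue component, density contribution, red component.
Solving gives x1 = 1.629, x2 = 0.7448, x3 = 1.581.
Total cost: 17.02·1.629 + 0.43·0.7448 + 1.94·1.581 = 31.1130.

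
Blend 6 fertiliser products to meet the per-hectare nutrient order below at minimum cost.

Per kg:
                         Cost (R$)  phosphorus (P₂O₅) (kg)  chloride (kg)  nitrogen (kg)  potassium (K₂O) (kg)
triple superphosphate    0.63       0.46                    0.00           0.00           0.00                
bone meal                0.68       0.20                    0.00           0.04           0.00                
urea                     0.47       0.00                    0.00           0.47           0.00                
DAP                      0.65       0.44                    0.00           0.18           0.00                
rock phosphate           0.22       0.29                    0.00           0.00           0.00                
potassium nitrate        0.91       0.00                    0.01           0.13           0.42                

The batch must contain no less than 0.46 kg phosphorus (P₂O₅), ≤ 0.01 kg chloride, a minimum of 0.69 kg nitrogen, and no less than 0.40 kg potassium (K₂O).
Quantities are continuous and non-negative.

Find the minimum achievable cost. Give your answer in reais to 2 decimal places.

R$1.78

This is a linear program. Let x1 = kg of triple superphosphate, x2 = kg of bone meal, x3 = kg of urea, x4 = kg of DAP, x5 = kg of rock phosphate, x6 = kg of potassium nitrate.
Minimise 0.63x1 + 0.68x2 + 0.47x3 + 0.65x4 + 0.22x5 + 0.91x6 subject to:
  0.46x1 + 0.2x2 + 0.44x4 + 0.29x5 ≥ 0.46   (phosphorus (P₂O₅))
  0.01x6 ≤ 0.01   (chloride)
  0.04x2 + 0.47x3 + 0.18x4 + 0.13x6 ≥ 0.69   (nitrogen)
  0.42x6 ≥ 0.4   (potassium (K₂O))
  x1, x2, x3, x4, x5, x6 ≥ 0.
At the optimum only urea, rock phosphate, potassium nitrate are positive (triple superphosphate, bone meal, DAP = 0). Binding constraints: phosphorus (P₂O₅), nitrogen, potassium (K₂O).
So urea = 1.205 kg, rock phosphate = 1.586 kg, potassium nitrate = 0.9524 kg.
Total cost: 0.47·1.205 + 0.22·1.586 + 0.91·0.9524 = 1.7820.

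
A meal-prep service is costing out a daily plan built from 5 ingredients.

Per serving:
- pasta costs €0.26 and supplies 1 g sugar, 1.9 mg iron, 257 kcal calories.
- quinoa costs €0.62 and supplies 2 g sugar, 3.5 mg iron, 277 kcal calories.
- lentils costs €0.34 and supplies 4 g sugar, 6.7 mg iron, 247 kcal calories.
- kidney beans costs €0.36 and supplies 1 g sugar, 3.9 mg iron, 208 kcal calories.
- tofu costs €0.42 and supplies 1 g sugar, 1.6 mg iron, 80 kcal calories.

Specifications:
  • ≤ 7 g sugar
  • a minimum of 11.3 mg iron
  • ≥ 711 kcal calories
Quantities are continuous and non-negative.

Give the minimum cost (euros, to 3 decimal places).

Let x1 = servings of pasta, x2 = servings of quinoa, x3 = servings of lentils, x4 = servings of kidney beans, x5 = servings of tofu.
Minimise 0.26x1 + 0.62x2 + 0.34x3 + 0.36x4 + 0.42x5 s.t.:
  1x1 + 2x2 + 4x3 + 1x4 + 1x5 ≤ 7   (sugar)
  1.9x1 + 3.5x2 + 6.7x3 + 3.9x4 + 1.6x5 ≥ 11.3   (iron)
  257x1 + 277x2 + 247x3 + 208x4 + 80x5 ≥ 711   (calories)
  x1, x2, x3, x4, x5 ≥ 0.
The optimal basis is {pasta, lentils}; quinoa, kidney beans, tofu drop out. Binding constraints: iron and calories.
So pasta = 1.575 servings, lentils = 1.24 servings.
Cost = 0.26·1.575 + 0.34·1.24 = 0.83110.

€0.831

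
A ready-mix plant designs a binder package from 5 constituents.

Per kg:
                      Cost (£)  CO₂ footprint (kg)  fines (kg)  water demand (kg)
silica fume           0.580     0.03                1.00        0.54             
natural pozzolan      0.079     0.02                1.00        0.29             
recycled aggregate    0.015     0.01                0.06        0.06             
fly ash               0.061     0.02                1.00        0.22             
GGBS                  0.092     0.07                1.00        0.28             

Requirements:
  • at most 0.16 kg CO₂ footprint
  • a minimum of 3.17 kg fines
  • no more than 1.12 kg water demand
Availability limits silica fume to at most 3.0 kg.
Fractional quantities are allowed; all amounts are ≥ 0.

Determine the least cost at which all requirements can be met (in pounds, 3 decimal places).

Let x1 = kg of silica fume, x2 = kg of natural pozzolan, x3 = kg of recycled aggregate, x4 = kg of fly ash, x5 = kg of GGBS.
Minimize 0.58x1 + 0.079x2 + 0.015x3 + 0.061x4 + 0.092x5 with:
  0.03x1 + 0.02x2 + 0.01x3 + 0.02x4 + 0.07x5 ≤ 0.16   (CO₂ footprint)
  1x1 + 1x2 + 0.06x3 + 1x4 + 1x5 ≥ 3.17   (fines)
  0.54x1 + 0.29x2 + 0.06x3 + 0.22x4 + 0.28x5 ≤ 1.12   (water demand)
  x1 ≤ 3
  x1, x2, x3, x4, x5 ≥ 0.
The cheapest feasible vertex uses only fly ash; silica fume, natural pozzolan, recycled aggregate, GGBS are not used. Binding constraint: fines.
Solving gives x4 = 3.17.
Total cost: 0.061·3.17 = 0.19337.

£0.193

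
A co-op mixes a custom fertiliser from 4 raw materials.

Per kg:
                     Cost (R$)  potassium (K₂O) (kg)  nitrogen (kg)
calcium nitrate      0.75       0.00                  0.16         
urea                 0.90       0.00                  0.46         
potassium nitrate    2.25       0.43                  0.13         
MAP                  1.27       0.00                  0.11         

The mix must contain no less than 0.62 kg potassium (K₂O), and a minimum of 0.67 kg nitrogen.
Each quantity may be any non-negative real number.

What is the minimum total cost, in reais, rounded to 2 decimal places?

Let x1 = kg of calcium nitrate, x2 = kg of urea, x3 = kg of potassium nitrate, x4 = kg of MAP.
min 0.75x1 + 0.9x2 + 2.25x3 + 1.27x4 with:
  0.43x3 ≥ 0.62   (potassium (K₂O))
  0.16x1 + 0.46x2 + 0.13x3 + 0.11x4 ≥ 0.67   (nitrogen)
  x1, x2, x3, x4 ≥ 0.
The optimal basis is {urea, potassium nitrate}; calcium nitrate, MAP drop out. The potassium (K₂O) and nitrogen requirements are met with equality.
That vertex is x2 = 1.049, x3 = 1.442.
Cost = 0.9·1.049 + 2.25·1.442 = 4.1886.

R$4.19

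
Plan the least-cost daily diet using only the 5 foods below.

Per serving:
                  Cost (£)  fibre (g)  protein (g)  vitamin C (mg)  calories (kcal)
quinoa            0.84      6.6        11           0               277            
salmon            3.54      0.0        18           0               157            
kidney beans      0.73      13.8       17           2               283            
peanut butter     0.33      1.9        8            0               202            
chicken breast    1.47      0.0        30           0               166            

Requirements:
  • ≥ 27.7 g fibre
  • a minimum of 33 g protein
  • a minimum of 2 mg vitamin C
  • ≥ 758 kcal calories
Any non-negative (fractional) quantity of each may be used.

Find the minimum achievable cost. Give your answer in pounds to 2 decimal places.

£1.73

This is a linear program. Let x1 = servings of quinoa, x2 = servings of salmon, x3 = servings of kidney beans, x4 = servings of peanut butter, x5 = servings of chicken breast.
Minimize 0.84x1 + 3.54x2 + 0.73x3 + 0.33x4 + 1.47x5 s.t.:
  6.6x1 + 13.8x3 + 1.9x4 ≥ 27.7   (fibre)
  11x1 + 18x2 + 17x3 + 8x4 + 30x5 ≥ 33   (protein)
  2x3 ≥ 2   (vitamin C)
  277x1 + 157x2 + 283x3 + 202x4 + 166x5 ≥ 758   (calories)
  x1, x2, x3, x4, x5 ≥ 0.
The cheapest feasible vertex uses only kidney beans, peanut butter; quinoa, salmon, chicken breast are not used. There the fibre and calories constraints are tight.
So kidney beans = 1.847 servings, peanut butter = 1.165 servings.
Hence cost = 0.73·1.847 + 0.33·1.165 = £1.7328.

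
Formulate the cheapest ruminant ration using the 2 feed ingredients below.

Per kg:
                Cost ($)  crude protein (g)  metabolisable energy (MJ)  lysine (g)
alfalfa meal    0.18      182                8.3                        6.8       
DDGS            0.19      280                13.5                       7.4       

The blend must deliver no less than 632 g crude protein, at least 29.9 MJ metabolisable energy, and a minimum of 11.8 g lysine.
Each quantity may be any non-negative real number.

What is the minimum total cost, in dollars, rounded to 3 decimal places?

Treat it as an LP. Let x1 = kg of alfalfa meal, x2 = kg of DDGS.
Minimize 0.18x1 + 0.19x2 with:
  182x1 + 280x2 ≥ 632   (crude protein)
  8.3x1 + 13.5x2 ≥ 29.9   (metabolisable energy)
  6.8x1 + 7.4x2 ≥ 11.8   (lysine)
  x1, x2 ≥ 0.
The minimum-cost mix takes nothing from alfalfa meal — only DDGS. Binding constraint: crude protein.
Optimal quantities: DDGS = 2.257 kg.
Objective = 0.19·2.257 = 0.42883.

$0.429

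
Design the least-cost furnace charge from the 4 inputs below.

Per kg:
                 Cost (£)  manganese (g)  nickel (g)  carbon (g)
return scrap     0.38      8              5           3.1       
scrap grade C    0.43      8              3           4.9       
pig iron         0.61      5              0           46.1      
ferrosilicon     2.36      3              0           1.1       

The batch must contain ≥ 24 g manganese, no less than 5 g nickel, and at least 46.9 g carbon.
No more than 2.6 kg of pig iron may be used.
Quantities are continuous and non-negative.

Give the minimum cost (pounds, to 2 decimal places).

£1.46

Let x1 = kg of return scrap, x2 = kg of scrap grade C, x3 = kg of pig iron, x4 = kg of ferrosilicon.
Minimize 0.38x1 + 0.43x2 + 0.61x3 + 2.36x4 s.t.:
  8x1 + 8x2 + 5x3 + 3x4 ≥ 24   (manganese)
  5x1 + 3x2 ≥ 5   (nickel)
  3.1x1 + 4.9x2 + 46.1x3 + 1.1x4 ≥ 46.9   (carbon)
  x3 ≤ 2.6
  x1, x2, x3, x4 ≥ 0.
The cheapest feasible vertex uses only return scrap, pig iron; scrap grade C, ferrosilicon are not used. There the manganese and carbon constraints are tight.
That vertex is x1 = 2.468, x3 = 0.8514.
Total cost: 0.38·2.468 + 0.61·0.8514 = 1.4572.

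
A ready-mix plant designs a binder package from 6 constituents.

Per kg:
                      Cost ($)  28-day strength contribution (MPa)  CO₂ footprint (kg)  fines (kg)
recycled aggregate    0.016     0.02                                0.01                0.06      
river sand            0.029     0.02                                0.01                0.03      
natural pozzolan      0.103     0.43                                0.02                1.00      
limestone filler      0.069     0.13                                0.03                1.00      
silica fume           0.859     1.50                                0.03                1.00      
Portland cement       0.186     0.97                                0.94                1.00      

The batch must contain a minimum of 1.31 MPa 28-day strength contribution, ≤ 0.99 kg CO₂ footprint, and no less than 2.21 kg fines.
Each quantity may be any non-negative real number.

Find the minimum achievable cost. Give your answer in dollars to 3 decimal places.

Let x1 = kg of recycled aggregate, x2 = kg of river sand, x3 = kg of natural pozzolan, x4 = kg of limestone filler, x5 = kg of silica fume, x6 = kg of Portland cement.
Minimize 0.016x1 + 0.029x2 + 0.103x3 + 0.069x4 + 0.859x5 + 0.186x6 subject to:
  0.02x1 + 0.02x2 + 0.43x3 + 0.13x4 + 1.5x5 + 0.97x6 ≥ 1.31   (28-day strength contribution)
  0.01x1 + 0.01x2 + 0.02x3 + 0.03x4 + 0.03x5 + 0.94x6 ≤ 0.99   (CO₂ footprint)
  0.06x1 + 0.03x2 + 1x3 + 1x4 + 1x5 + 1x6 ≥ 2.21   (fines)
  x1, x2, x3, x4, x5, x6 ≥ 0.
The optimal basis is {natural pozzolan, Portland cement}; recycled aggregate, river sand, limestone filler, silica fume drop out. There the 28-day strength contribution and fines constraints are tight.
Optimal quantities: natural pozzolan = 1.544 kg, Portland cement = 0.6661 kg.
Objective = 0.103·1.544 + 0.186·0.6661 = 0.28293.

$0.283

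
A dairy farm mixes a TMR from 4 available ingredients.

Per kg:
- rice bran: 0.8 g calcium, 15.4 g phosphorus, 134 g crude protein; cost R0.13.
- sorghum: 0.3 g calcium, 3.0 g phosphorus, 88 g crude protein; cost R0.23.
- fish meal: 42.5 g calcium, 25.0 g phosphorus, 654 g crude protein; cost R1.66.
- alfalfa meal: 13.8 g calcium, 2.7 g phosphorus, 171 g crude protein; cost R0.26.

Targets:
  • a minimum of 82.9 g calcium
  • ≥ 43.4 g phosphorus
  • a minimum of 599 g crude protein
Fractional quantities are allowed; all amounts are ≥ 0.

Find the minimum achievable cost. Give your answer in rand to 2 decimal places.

Set it up as a linear program. Let x1 = kg of rice bran, x2 = kg of sorghum, x3 = kg of fish meal, x4 = kg of alfalfa meal.
min 0.13x1 + 0.23x2 + 1.66x3 + 0.26x4 with:
  0.8x1 + 0.3x2 + 42.5x3 + 13.8x4 ≥ 82.9   (calcium)
  15.4x1 + 3x2 + 25x3 + 2.7x4 ≥ 43.4   (phosphorus)
  134x1 + 88x2 + 654x3 + 171x4 ≥ 599   (crude protein)
  x1, x2, x3, x4 ≥ 0.
The minimum-cost mix takes nothing from sorghum, fish meal — only rice bran, alfalfa meal. The calcium and phosphorus requirements are met with equality.
Optimal quantities: rice bran = 1.783 kg, alfalfa meal = 5.904 kg.
Objective = 0.13·1.783 + 0.26·5.904 = 1.7668.

R1.77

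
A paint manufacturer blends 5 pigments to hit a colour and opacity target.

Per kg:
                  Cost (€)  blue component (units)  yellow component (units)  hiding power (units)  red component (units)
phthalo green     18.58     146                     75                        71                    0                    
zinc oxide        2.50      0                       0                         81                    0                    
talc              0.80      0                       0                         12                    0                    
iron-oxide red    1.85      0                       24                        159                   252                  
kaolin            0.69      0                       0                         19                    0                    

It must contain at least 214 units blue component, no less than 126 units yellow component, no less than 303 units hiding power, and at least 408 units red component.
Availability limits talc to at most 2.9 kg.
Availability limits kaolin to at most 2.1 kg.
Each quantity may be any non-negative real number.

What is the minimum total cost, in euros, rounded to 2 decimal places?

Let x1 = kg of phthalo green, x2 = kg of zinc oxide, x3 = kg of talc, x4 = kg of iron-oxide red, x5 = kg of kaolin.
min 18.58x1 + 2.5x2 + 0.8x3 + 1.85x4 + 0.69x5 with:
  146x1 ≥ 214   (blue component)
  75x1 + 24x4 ≥ 126   (yellow component)
  71x1 + 81x2 + 12x3 + 159x4 + 19x5 ≥ 303   (hiding power)
  252x4 ≥ 408   (red component)
  x3 ≤ 2.9
  x5 ≤ 2.1
  x1, x2, x3, x4, x5 ≥ 0.
At the optimum only phthalo green, iron-oxide red are positive (zinc oxide, talc, kaolin = 0). The blue component and red component requirements are met with equality.
Solving gives x1 = 1.466, x4 = 1.619.
Total cost: 18.58·1.466 + 1.85·1.619 = 30.2334.

€30.23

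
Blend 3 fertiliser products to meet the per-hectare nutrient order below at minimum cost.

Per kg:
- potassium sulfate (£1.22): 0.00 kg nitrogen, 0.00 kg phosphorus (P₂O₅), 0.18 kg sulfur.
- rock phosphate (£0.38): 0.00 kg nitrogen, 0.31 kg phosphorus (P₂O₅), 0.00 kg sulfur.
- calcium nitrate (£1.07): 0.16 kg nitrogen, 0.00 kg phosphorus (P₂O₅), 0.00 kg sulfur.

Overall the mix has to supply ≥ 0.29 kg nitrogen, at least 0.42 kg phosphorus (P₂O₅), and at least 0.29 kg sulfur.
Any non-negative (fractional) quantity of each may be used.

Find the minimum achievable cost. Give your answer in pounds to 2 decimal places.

Let x1 = kg of potassium sulfate, x2 = kg of rock phosphate, x3 = kg of calcium nitrate.
Minimize 1.22x1 + 0.38x2 + 1.07x3 subject to:
  0.16x3 ≥ 0.29   (nitrogen)
  0.31x2 ≥ 0.42   (phosphorus (P₂O₅))
  0.18x1 ≥ 0.29   (sulfur)
  x1, x2, x3 ≥ 0.
The optimal mix uses every input. Binding constraints: nitrogen, phosphorus (P₂O₅), sulfur.
Optimal quantities: potassium sulfate = 1.611 kg, rock phosphate = 1.355 kg, calcium nitrate = 1.812 kg.
Hence cost = 1.22·1.611 + 0.38·1.355 + 1.07·1.812 = £4.4192.

£4.42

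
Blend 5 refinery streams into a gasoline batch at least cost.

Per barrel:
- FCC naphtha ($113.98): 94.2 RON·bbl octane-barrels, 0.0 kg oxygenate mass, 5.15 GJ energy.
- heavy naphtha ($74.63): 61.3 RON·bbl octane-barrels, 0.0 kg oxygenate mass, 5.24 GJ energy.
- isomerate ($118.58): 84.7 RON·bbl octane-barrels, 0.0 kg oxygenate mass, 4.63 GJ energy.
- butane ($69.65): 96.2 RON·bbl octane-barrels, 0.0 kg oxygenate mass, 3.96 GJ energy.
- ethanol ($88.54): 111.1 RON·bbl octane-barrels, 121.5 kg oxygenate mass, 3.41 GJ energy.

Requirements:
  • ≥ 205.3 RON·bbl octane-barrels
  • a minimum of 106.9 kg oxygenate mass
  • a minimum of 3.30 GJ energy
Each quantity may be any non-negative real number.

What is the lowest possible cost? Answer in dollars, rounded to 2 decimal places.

Set it up as a linear program. Let x1 = barrels of FCC naphtha, x2 = barrels of heavy naphtha, x3 = barrels of isomerate, x4 = barrels of butane, x5 = barrels of ethanol.
min 113.98x1 + 74.63x2 + 118.58x3 + 69.65x4 + 88.54x5 s.t.:
  94.2x1 + 61.3x2 + 84.7x3 + 96.2x4 + 111.1x5 ≥ 205.3   (octane-barrels)
  121.5x5 ≥ 106.9   (oxygenate mass)
  5.15x1 + 5.24x2 + 4.63x3 + 3.96x4 + 3.41x5 ≥ 3.3   (energy)
  x1, x2, x3, x4, x5 ≥ 0.
The minimum-cost mix takes nothing from FCC naphtha, heavy naphtha, isomerate — only butane, ethanol. Binding constraints: octane-barrels and oxygenate mass.
Solving gives x4 = 1.118, x5 = 0.8798.
Hence cost = 69.65·1.118 + 88.54·0.8798 = $155.7662.

$155.77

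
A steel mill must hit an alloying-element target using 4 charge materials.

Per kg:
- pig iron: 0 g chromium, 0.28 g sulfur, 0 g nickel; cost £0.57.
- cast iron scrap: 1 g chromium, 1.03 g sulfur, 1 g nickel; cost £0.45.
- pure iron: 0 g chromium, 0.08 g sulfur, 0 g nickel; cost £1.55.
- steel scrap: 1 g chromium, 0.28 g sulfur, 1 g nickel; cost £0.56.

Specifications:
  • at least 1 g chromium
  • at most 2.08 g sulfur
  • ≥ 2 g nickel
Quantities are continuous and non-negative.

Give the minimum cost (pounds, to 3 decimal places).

£0.900

This is a linear program. Let x1 = kg of pig iron, x2 = kg of cast iron scrap, x3 = kg of pure iron, x4 = kg of steel scrap.
Minimise 0.57x1 + 0.45x2 + 1.55x3 + 0.56x4 s.t.:
  1x2 + 1x4 ≥ 1   (chromium)
  0.28x1 + 1.03x2 + 0.08x3 + 0.28x4 ≤ 2.08   (sulfur)
  1x2 + 1x4 ≥ 2   (nickel)
  x1, x2, x3, x4 ≥ 0.
At the optimum only cast iron scrap is positive (pig iron, pure iron, steel scrap = 0). The nickel requirement is met with equality.
Solving gives x2 = 2.
Hence cost = 0.45·2 = £0.90000.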